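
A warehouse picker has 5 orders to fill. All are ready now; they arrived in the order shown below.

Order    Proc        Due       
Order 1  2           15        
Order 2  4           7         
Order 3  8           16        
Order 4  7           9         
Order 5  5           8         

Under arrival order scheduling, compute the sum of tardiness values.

30

FIFO (arrival order): Order 1 Order 2 Order 3 Order 4 Order 5.
Order 1: 0→2, due 15, tardiness 0
Order 2: 2→6, due 7, tardiness 0
Order 3: 6→14, due 16, tardiness 0
Order 4: 14→21, due 9, tardiness 12
Order 5: 21→26, due 8, tardiness 18
Sum = 0+0+0+12+18 = 30.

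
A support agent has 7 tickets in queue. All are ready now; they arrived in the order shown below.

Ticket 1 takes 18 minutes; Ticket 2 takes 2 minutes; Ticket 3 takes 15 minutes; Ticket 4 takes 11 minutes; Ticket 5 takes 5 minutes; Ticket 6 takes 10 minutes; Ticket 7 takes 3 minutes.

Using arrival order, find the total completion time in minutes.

295

FIFO (arrival order): Ticket 1 Ticket 2 Ticket 3 Ticket 4 Ticket 5 Ticket 6 Ticket 7.
Ticket 1: 0→18
Ticket 2: 18→20
Ticket 3: 20→35
Ticket 4: 35→46
Ticket 5: 46→51
Ticket 6: 51→61
Ticket 7: 61→64
Sum = 18+20+35+46+51+61+64 = 295.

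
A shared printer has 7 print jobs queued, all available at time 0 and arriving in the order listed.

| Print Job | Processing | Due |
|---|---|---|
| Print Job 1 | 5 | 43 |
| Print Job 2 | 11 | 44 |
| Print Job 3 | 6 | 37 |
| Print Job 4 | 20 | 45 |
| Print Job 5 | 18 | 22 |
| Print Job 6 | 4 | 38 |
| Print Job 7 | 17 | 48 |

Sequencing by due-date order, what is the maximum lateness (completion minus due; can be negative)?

EDD (increasing due date): Print Job 5 Print Job 3 Print Job 6 Print Job 1 Print Job 2 Print Job 4 Print Job 7.
Print Job 5: 0→18, due 22, lateness -4
Print Job 3: 18→24, due 37, lateness -13
Print Job 6: 24→28, due 38, lateness -10
Print Job 1: 28→33, due 43, lateness -10
Print Job 2: 33→44, due 44, lateness 0
Print Job 4: 44→64, due 45, lateness 19
Print Job 7: 64→81, due 48, lateness 33
Maximum = 33.

33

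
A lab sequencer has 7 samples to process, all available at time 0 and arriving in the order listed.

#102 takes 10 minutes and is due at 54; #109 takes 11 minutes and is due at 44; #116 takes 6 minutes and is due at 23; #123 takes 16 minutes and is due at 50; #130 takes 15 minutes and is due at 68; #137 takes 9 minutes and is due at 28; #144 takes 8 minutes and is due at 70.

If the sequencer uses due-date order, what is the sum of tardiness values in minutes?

5

EDD (increasing due date): #116 #137 #109 #123 #102 #130 #144.
#116: 0→6, due 23, tardiness 0
#137: 6→15, due 28, tardiness 0
#109: 15→26, due 44, tardiness 0
#123: 26→42, due 50, tardiness 0
#102: 42→52, due 54, tardiness 0
#130: 52→67, due 68, tardiness 0
#144: 67→75, due 70, tardiness 5
Sum = 0+0+0+0+0+0+5 = 5.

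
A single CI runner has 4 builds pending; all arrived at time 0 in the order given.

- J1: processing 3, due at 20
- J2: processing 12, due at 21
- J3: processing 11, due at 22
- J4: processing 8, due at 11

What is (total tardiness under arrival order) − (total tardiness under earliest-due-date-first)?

FIFO (arrival order): J1 J2 J3 J4.
J1: 0→3, due 20, tardiness 0
J2: 3→15, due 21, tardiness 0
J3: 15→26, due 22, tardiness 4
J4: 26→34, due 11, tardiness 23
Sum = 0+0+4+23 = 27.
EDD (increasing due date): J4 J1 J2 J3.
J4: 0→8, due 11, tardiness 0
J1: 8→11, due 20, tardiness 0
J2: 11→23, due 21, tardiness 2
J3: 23→34, due 22, tardiness 12
Sum = 0+0+2+12 = 14.
Difference = 27 − 14 = 13.

13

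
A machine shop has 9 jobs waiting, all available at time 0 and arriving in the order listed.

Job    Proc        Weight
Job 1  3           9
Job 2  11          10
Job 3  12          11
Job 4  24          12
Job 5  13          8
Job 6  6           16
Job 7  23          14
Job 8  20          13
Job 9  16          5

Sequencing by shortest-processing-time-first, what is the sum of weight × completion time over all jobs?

5433

SPT (increasing processing time): Job 1 Job 6 Job 2 Job 3 Job 5 Job 9 Job 8 Job 7 Job 4.
Job 1: finishes 3, weight 9, w·C = 27
Job 6: finishes 9, weight 16, w·C = 144
Job 2: finishes 20, weight 10, w·C = 200
Job 3: finishes 32, weight 11, w·C = 352
Job 5: finishes 45, weight 8, w·C = 360
Job 9: finishes 61, weight 5, w·C = 305
Job 8: finishes 81, weight 13, w·C = 1053
Job 7: finishes 104, weight 14, w·C = 1456
Job 4: finishes 128, weight 12, w·C = 1536
Sum = 27+144+200+352+360+305+1053+1456+1536 = 5433.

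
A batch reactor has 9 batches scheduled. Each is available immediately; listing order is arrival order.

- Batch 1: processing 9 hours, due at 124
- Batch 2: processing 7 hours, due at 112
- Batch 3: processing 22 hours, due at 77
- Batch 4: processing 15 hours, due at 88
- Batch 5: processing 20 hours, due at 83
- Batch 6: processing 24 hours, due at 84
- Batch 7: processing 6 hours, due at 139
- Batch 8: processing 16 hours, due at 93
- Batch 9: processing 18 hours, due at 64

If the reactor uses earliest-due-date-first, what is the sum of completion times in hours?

806

EDD (increasing due date): Batch 9 Batch 3 Batch 5 Batch 6 Batch 4 Batch 8 Batch 2 Batch 1 Batch 7.
Batch 9: 0→18
Batch 3: 18→40
Batch 5: 40→60
Batch 6: 60→84
Batch 4: 84→99
Batch 8: 99→115
Batch 2: 115→122
Batch 1: 122→131
Batch 7: 131→137
Sum = 18+40+60+84+99+115+122+131+137 = 806.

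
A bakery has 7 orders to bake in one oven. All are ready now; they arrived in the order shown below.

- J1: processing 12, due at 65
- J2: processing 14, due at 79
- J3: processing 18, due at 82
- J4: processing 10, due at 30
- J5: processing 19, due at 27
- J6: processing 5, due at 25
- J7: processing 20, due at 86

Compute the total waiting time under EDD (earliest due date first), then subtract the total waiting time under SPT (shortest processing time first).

22

EDD (increasing due date): J6 J5 J4 J1 J2 J3 J7.
J6: waits 0, runs 0→5
J5: waits 5, runs 5→24
J4: waits 24, runs 24→34
J1: waits 34, runs 34→46
J2: waits 46, runs 46→60
J3: waits 60, runs 60→78
J7: waits 78, runs 78→98
Sum = 0+5+24+34+46+60+78 = 247.
SPT (increasing processing time): J6 J4 J1 J2 J3 J5 J7.
J6: waits 0, runs 0→5
J4: waits 5, runs 5→15
J1: waits 15, runs 15→27
J2: waits 27, runs 27→41
J3: waits 41, runs 41→59
J5: waits 59, runs 59→78
J7: waits 78, runs 78→98
Sum = 0+5+15+27+41+59+78 = 225.
Difference = 247 − 225 = 22.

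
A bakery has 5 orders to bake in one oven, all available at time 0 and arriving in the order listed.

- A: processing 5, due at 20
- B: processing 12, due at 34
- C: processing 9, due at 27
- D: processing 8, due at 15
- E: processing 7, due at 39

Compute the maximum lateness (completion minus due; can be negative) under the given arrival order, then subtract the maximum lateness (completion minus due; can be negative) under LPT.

FIFO (arrival order): A B C D E.
A: 0→5, due 20, lateness -15
B: 5→17, due 34, lateness -17
C: 17→26, due 27, lateness -1
D: 26→34, due 15, lateness 19
E: 34→41, due 39, lateness 2
Maximum = 19.
LPT (decreasing processing time): B C D E A.
B: 0→12, due 34, lateness -22
C: 12→21, due 27, lateness -6
D: 21→29, due 15, lateness 14
E: 29→36, due 39, lateness -3
A: 36→41, due 20, lateness 21
Maximum = 21.
Difference = 19 − 21 = -2.

-2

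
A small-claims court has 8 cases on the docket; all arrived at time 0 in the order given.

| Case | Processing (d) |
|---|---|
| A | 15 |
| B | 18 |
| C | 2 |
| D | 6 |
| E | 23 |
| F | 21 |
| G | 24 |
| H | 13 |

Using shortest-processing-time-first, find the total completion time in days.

416

SPT (increasing processing time): C D H A B F E G.
C: 0→2
D: 2→8
H: 8→21
A: 21→36
B: 36→54
F: 54→75
E: 75→98
G: 98→122
Sum = 2+8+21+36+54+75+98+122 = 416.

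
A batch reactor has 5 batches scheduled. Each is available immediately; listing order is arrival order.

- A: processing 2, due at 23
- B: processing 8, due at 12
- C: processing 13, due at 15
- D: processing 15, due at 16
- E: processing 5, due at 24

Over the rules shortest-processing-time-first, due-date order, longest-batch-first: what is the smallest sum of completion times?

SPT (increasing processing time): A E B C D.
A: 0→2
E: 2→7
B: 7→15
C: 15→28
D: 28→43
Sum = 2+7+15+28+43 = 95.
EDD (increasing due date): B C D A E.
B: 0→8
C: 8→21
D: 21→36
A: 36→38
E: 38→43
Sum = 8+21+36+38+43 = 146.
LPT (decreasing processing time): D C B E A.
D: 0→15
C: 15→28
B: 28→36
E: 36→41
A: 41→43
Sum = 15+28+36+41+43 = 163.
SPT 95, EDD 146, LPT 163 → minimum 95.

95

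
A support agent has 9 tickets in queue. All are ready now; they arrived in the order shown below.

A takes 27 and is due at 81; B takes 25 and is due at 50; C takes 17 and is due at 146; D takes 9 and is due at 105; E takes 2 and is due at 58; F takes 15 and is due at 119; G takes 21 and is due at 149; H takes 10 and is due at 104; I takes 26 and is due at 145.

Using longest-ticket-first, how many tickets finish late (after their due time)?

LPT (decreasing processing time): A I B G C F H D E.
A: 0→27, due 81, tardiness 0
I: 27→53, due 145, tardiness 0
B: 53→78, due 50, tardiness 28
G: 78→99, due 149, tardiness 0
C: 99→116, due 146, tardiness 0
F: 116→131, due 119, tardiness 12
H: 131→141, due 104, tardiness 37
D: 141→150, due 105, tardiness 45
E: 150→152, due 58, tardiness 94
Late tickets: 5.

5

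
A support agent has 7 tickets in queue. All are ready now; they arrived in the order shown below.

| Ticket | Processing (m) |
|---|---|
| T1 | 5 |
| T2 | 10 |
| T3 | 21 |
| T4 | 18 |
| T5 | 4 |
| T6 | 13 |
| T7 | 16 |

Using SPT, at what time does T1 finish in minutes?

9

SPT (increasing processing time): T5 T1 T2 T6 T7 T4 T3.
T5: 0→4
T1: 4→9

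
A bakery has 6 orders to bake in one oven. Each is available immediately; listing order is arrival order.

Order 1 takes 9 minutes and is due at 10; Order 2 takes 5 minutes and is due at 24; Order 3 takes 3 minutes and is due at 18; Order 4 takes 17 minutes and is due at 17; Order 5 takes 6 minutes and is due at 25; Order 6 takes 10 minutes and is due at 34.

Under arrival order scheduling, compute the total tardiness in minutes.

48

FIFO (arrival order): Order 1 Order 2 Order 3 Order 4 Order 5 Order 6.
Order 1: 0→9, due 10, tardiness 0
Order 2: 9→14, due 24, tardiness 0
Order 3: 14→17, due 18, tardiness 0
Order 4: 17→34, due 17, tardiness 17
Order 5: 34→40, due 25, tardiness 15
Order 6: 40→50, due 34, tardiness 16
Sum = 0+0+0+17+15+16 = 48.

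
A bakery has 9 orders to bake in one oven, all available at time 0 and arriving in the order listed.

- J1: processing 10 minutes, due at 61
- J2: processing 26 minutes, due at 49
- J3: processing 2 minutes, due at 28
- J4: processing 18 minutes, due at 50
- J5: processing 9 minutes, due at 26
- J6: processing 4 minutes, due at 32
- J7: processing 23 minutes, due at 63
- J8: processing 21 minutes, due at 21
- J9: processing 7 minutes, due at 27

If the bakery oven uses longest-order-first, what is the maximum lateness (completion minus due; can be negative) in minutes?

LPT (decreasing processing time): J2 J7 J8 J4 J1 J5 J9 J6 J3.
J2: 0→26, due 49, lateness -23
J7: 26→49, due 63, lateness -14
J8: 49→70, due 21, lateness 49
J4: 70→88, due 50, lateness 38
J1: 88→98, due 61, lateness 37
J5: 98→107, due 26, lateness 81
J9: 107→114, due 27, lateness 87
J6: 114→118, due 32, lateness 86
J3: 118→120, due 28, lateness 92
Maximum = 92.

92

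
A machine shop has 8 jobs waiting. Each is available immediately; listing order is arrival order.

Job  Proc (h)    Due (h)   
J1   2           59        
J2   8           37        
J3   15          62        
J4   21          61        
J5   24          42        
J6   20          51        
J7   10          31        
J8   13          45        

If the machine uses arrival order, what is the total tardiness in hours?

FIFO (arrival order): J1 J2 J3 J4 J5 J6 J7 J8.
J1: 0→2, due 59, tardiness 0
J2: 2→10, due 37, tardiness 0
J3: 10→25, due 62, tardiness 0
J4: 25→46, due 61, tardiness 0
J5: 46→70, due 42, tardiness 28
J6: 70→90, due 51, tardiness 39
J7: 90→100, due 31, tardiness 69
J8: 100→113, due 45, tardiness 68
Sum = 0+0+0+0+28+39+69+68 = 204.

204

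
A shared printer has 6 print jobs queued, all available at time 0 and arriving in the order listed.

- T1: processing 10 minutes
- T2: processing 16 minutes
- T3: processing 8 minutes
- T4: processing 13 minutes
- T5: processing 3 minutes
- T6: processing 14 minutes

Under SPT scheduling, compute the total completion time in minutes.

SPT (increasing processing time): T5 T3 T1 T4 T6 T2.
T5: 0→3
T3: 3→11
T1: 11→21
T4: 21→34
T6: 34→48
T2: 48→64
Sum = 3+11+21+34+48+64 = 181.

181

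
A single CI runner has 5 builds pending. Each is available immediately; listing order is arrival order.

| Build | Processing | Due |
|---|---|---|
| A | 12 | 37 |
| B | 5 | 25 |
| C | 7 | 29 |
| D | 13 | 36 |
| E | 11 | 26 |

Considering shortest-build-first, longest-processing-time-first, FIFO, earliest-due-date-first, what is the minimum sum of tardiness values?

SPT (increasing processing time): B C E A D.
B: 0→5, due 25, tardiness 0
C: 5→12, due 29, tardiness 0
E: 12→23, due 26, tardiness 0
A: 23→35, due 37, tardiness 0
D: 35→48, due 36, tardiness 12
Sum = 0+0+0+0+12 = 12.
LPT (decreasing processing time): D A E C B.
D: 0→13, due 36, tardiness 0
A: 13→25, due 37, tardiness 0
E: 25→36, due 26, tardiness 10
C: 36→43, due 29, tardiness 14
B: 43→48, due 25, tardiness 23
Sum = 0+0+10+14+23 = 47.
FIFO (arrival order): A B C D E.
A: 0→12, due 37, tardiness 0
B: 12→17, due 25, tardiness 0
C: 17→24, due 29, tardiness 0
D: 24→37, due 36, tardiness 1
E: 37→48, due 26, tardiness 22
Sum = 0+0+0+1+22 = 23.
EDD (increasing due date): B E C D A.
B: 0→5, due 25, tardiness 0
E: 5→16, due 26, tardiness 0
C: 16→23, due 29, tardiness 0
D: 23→36, due 36, tardiness 0
A: 36→48, due 37, tardiness 11
Sum = 0+0+0+0+11 = 11.
SPT 12, LPT 47, FIFO 23, EDD 11 → minimum 11.

11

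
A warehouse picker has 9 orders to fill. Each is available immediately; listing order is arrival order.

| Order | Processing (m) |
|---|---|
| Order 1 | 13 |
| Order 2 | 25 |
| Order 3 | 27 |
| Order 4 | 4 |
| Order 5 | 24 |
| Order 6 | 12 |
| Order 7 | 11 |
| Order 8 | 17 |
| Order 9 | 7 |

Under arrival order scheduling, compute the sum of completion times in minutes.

FIFO (arrival order): Order 1 Order 2 Order 3 Order 4 Order 5 Order 6 Order 7 Order 8 Order 9.
Order 1: 0→13
Order 2: 13→38
Order 3: 38→65
Order 4: 65→69
Order 5: 69→93
Order 6: 93→105
Order 7: 105→116
Order 8: 116→133
Order 9: 133→140
Sum = 13+38+65+69+93+105+116+133+140 = 772.

772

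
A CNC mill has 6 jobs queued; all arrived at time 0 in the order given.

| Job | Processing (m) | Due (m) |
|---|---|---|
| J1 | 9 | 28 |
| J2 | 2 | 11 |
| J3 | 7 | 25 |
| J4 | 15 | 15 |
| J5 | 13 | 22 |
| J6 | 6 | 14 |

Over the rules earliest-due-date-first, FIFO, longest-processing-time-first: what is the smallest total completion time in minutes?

164

EDD (increasing due date): J2 J6 J4 J5 J3 J1.
J2: 0→2
J6: 2→8
J4: 8→23
J5: 23→36
J3: 36→43
J1: 43→52
Sum = 2+8+23+36+43+52 = 164.
FIFO (arrival order): J1 J2 J3 J4 J5 J6.
J1: 0→9
J2: 9→11
J3: 11→18
J4: 18→33
J5: 33→46
J6: 46→52
Sum = 9+11+18+33+46+52 = 169.
LPT (decreasing processing time): J4 J5 J1 J3 J6 J2.
J4: 0→15
J5: 15→28
J1: 28→37
J3: 37→44
J6: 44→50
J2: 50→52
Sum = 15+28+37+44+50+52 = 226.
EDD 164, FIFO 169, LPT 226 → minimum 164.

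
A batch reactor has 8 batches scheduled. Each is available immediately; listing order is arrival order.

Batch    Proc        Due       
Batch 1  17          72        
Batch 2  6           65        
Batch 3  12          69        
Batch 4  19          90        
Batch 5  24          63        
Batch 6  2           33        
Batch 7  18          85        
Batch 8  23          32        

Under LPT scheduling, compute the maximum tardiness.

LPT (decreasing processing time): Batch 5 Batch 8 Batch 4 Batch 7 Batch 1 Batch 3 Batch 2 Batch 6.
Batch 5: 0→24, due 63, tardiness 0
Batch 8: 24→47, due 32, tardiness 15
Batch 4: 47→66, due 90, tardiness 0
Batch 7: 66→84, due 85, tardiness 0
Batch 1: 84→101, due 72, tardiness 29
Batch 3: 101→113, due 69, tardiness 44
Batch 2: 113→119, due 65, tardiness 54
Batch 6: 119→121, due 33, tardiness 88
Maximum = 88.

88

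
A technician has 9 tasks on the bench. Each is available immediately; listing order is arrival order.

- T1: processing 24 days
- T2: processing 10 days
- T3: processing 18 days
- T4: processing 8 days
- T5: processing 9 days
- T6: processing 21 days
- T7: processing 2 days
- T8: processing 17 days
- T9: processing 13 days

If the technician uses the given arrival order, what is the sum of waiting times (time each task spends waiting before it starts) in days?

FIFO (arrival order): T1 T2 T3 T4 T5 T6 T7 T8 T9.
T1: waits 0, runs 0→24
T2: waits 24, runs 24→34
T3: waits 34, runs 34→52
T4: waits 52, runs 52→60
T5: waits 60, runs 60→69
T6: waits 69, runs 69→90
T7: waits 90, runs 90→92
T8: waits 92, runs 92→109
T9: waits 109, runs 109→122
Sum = 0+24+34+52+60+69+90+92+109 = 530.

530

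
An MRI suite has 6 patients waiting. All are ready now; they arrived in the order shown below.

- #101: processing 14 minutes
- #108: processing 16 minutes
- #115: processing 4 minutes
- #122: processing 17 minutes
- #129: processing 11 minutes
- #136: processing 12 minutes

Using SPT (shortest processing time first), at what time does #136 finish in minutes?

27

SPT (increasing processing time): #115 #129 #136 #101 #108 #122.
#115: 0→4
#129: 4→15
#136: 15→27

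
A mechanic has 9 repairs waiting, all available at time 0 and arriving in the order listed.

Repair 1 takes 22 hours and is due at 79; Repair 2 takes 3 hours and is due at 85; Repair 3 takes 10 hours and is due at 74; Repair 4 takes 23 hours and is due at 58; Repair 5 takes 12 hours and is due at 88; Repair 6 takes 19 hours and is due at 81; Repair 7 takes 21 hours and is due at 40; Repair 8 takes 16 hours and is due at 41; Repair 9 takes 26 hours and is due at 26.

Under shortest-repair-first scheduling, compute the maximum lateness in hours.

SPT (increasing processing time): Repair 2 Repair 3 Repair 5 Repair 8 Repair 6 Repair 7 Repair 1 Repair 4 Repair 9.
Repair 2: 0→3, due 85, lateness -82
Repair 3: 3→13, due 74, lateness -61
Repair 5: 13→25, due 88, lateness -63
Repair 8: 25→41, due 41, lateness 0
Repair 6: 41→60, due 81, lateness -21
Repair 7: 60→81, due 40, lateness 41
Repair 1: 81→103, due 79, lateness 24
Repair 4: 103→126, due 58, lateness 68
Repair 9: 126→152, due 26, lateness 126
Maximum = 126.

126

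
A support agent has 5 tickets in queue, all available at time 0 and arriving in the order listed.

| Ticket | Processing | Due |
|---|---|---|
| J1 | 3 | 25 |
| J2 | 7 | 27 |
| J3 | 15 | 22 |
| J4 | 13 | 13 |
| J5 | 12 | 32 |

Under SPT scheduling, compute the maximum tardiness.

28

SPT (increasing processing time): J1 J2 J5 J4 J3.
J1: 0→3, due 25, tardiness 0
J2: 3→10, due 27, tardiness 0
J5: 10→22, due 32, tardiness 0
J4: 22→35, due 13, tardiness 22
J3: 35→50, due 22, tardiness 28
Maximum = 28.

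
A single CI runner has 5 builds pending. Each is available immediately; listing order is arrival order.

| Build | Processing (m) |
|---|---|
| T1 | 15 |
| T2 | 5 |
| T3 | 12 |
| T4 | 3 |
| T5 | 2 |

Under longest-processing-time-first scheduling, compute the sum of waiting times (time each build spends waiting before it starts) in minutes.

109

LPT (decreasing processing time): T1 T3 T2 T4 T5.
T1: waits 0, runs 0→15
T3: waits 15, runs 15→27
T2: waits 27, runs 27→32
T4: waits 32, runs 32→35
T5: waits 35, runs 35→37
Sum = 0+15+27+32+35 = 109.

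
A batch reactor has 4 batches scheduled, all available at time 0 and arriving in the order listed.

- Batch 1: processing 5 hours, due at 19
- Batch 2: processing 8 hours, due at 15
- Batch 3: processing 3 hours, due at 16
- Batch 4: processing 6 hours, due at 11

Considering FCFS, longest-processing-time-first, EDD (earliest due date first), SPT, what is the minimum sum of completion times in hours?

47

FIFO (arrival order): Batch 1 Batch 2 Batch 3 Batch 4.
Batch 1: 0→5
Batch 2: 5→13
Batch 3: 13→16
Batch 4: 16→22
Sum = 5+13+16+22 = 56.
LPT (decreasing processing time): Batch 2 Batch 4 Batch 1 Batch 3.
Batch 2: 0→8
Batch 4: 8→14
Batch 1: 14→19
Batch 3: 19→22
Sum = 8+14+19+22 = 63.
EDD (increasing due date): Batch 4 Batch 2 Batch 3 Batch 1.
Batch 4: 0→6
Batch 2: 6→14
Batch 3: 14→17
Batch 1: 17→22
Sum = 6+14+17+22 = 59.
SPT (increasing processing time): Batch 3 Batch 1 Batch 4 Batch 2.
Batch 3: 0→3
Batch 1: 3→8
Batch 4: 8→14
Batch 2: 14→22
Sum = 3+8+14+22 = 47.
FIFO 56, LPT 63, EDD 59, SPT 47 → minimum 47.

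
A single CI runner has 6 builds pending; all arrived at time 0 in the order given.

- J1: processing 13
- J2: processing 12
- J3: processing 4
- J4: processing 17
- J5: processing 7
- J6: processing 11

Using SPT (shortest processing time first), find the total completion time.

SPT (increasing processing time): J3 J5 J6 J2 J1 J4.
J3: 0→4
J5: 4→11
J6: 11→22
J2: 22→34
J1: 34→47
J4: 47→64
Sum = 4+11+22+34+47+64 = 182.

182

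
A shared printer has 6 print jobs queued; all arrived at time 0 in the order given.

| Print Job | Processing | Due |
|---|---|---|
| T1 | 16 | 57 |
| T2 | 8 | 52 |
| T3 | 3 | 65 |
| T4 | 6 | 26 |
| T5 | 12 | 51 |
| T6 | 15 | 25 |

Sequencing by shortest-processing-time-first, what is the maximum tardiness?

19

SPT (increasing processing time): T3 T4 T2 T5 T6 T1.
T3: 0→3, due 65, tardiness 0
T4: 3→9, due 26, tardiness 0
T2: 9→17, due 52, tardiness 0
T5: 17→29, due 51, tardiness 0
T6: 29→44, due 25, tardiness 19
T1: 44→60, due 57, tardiness 3
Maximum = 19.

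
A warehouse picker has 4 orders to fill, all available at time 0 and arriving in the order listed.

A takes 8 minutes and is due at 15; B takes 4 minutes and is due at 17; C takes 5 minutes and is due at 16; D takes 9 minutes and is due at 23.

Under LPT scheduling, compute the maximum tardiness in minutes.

LPT (decreasing processing time): D A C B.
D: 0→9, due 23, tardiness 0
A: 9→17, due 15, tardiness 2
C: 17→22, due 16, tardiness 6
B: 22→26, due 17, tardiness 9
Maximum = 9.

9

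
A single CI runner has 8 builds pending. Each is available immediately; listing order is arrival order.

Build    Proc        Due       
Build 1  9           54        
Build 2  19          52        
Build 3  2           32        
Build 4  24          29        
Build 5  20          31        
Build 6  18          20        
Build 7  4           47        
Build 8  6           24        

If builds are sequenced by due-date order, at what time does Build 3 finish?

70

EDD (increasing due date): Build 6 Build 8 Build 4 Build 5 Build 3 Build 7 Build 2 Build 1.
Build 6: 0→18
Build 8: 18→24
Build 4: 24→48
Build 5: 48→68
Build 3: 68→70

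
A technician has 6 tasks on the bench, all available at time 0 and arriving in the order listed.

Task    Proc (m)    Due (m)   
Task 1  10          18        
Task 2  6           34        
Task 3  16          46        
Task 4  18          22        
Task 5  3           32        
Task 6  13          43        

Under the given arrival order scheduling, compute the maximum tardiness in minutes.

28

FIFO (arrival order): Task 1 Task 2 Task 3 Task 4 Task 5 Task 6.
Task 1: 0→10, due 18, tardiness 0
Task 2: 10→16, due 34, tardiness 0
Task 3: 16→32, due 46, tardiness 0
Task 4: 32→50, due 22, tardiness 28
Task 5: 50→53, due 32, tardiness 21
Task 6: 53→66, due 43, tardiness 23
Maximum = 28.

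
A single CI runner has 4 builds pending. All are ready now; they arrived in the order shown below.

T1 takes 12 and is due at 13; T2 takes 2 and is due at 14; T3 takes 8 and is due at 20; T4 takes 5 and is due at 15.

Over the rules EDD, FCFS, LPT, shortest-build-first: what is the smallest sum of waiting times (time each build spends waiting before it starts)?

EDD (increasing due date): T1 T2 T4 T3.
T1: waits 0, runs 0→12
T2: waits 12, runs 12→14
T4: waits 14, runs 14→19
T3: waits 19, runs 19→27
Sum = 0+12+14+19 = 45.
FIFO (arrival order): T1 T2 T3 T4.
T1: waits 0, runs 0→12
T2: waits 12, runs 12→14
T3: waits 14, runs 14→22
T4: waits 22, runs 22→27
Sum = 0+12+14+22 = 48.
LPT (decreasing processing time): T1 T3 T4 T2.
T1: waits 0, runs 0→12
T3: waits 12, runs 12→20
T4: waits 20, runs 20→25
T2: waits 25, runs 25→27
Sum = 0+12+20+25 = 57.
SPT (increasing processing time): T2 T4 T3 T1.
T2: waits 0, runs 0→2
T4: waits 2, runs 2→7
T3: waits 7, runs 7→15
T1: waits 15, runs 15→27
Sum = 0+2+7+15 = 24.
EDD 45, FIFO 48, LPT 57, SPT 24 → minimum 24.

24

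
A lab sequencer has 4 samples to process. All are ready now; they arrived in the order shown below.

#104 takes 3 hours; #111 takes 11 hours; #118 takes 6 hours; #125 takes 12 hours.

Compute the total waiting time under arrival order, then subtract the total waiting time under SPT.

5

FIFO (arrival order): #104 #111 #118 #125.
#104: waits 0, runs 0→3
#111: waits 3, runs 3→14
#118: waits 14, runs 14→20
#125: waits 20, runs 20→32
Sum = 0+3+14+20 = 37.
SPT (increasing processing time): #104 #118 #111 #125.
#104: waits 0, runs 0→3
#118: waits 3, runs 3→9
#111: waits 9, runs 9→20
#125: waits 20, runs 20→32
Sum = 0+3+9+20 = 32.
Difference = 37 − 32 = 5.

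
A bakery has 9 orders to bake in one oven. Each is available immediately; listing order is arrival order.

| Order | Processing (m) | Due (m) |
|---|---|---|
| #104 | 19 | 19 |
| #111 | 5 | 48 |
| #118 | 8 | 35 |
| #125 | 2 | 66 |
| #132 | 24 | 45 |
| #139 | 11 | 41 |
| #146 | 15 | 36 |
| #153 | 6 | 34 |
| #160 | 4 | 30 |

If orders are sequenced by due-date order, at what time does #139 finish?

EDD (increasing due date): #104 #160 #153 #118 #146 #139 #132 #111 #125.
#104: 0→19
#160: 19→23
#153: 23→29
#118: 29→37
#146: 37→52
#139: 52→63

63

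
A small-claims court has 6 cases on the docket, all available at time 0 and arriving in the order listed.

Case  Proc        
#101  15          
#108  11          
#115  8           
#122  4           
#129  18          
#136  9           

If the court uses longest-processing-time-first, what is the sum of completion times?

274

LPT (decreasing processing time): #129 #101 #108 #136 #115 #122.
#129: 0→18
#101: 18→33
#108: 33→44
#136: 44→53
#115: 53→61
#122: 61→65
Sum = 18+33+44+53+61+65 = 274.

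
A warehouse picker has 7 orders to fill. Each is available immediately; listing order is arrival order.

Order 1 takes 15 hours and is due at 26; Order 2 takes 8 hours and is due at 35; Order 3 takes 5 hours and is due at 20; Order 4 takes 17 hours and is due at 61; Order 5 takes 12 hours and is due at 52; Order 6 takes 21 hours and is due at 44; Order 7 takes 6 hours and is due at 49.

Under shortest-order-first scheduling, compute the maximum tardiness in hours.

SPT (increasing processing time): Order 3 Order 7 Order 2 Order 5 Order 1 Order 4 Order 6.
Order 3: 0→5, due 20, tardiness 0
Order 7: 5→11, due 49, tardiness 0
Order 2: 11→19, due 35, tardiness 0
Order 5: 19→31, due 52, tardiness 0
Order 1: 31→46, due 26, tardiness 20
Order 4: 46→63, due 61, tardiness 2
Order 6: 63→84, due 44, tardiness 40
Maximum = 40.

40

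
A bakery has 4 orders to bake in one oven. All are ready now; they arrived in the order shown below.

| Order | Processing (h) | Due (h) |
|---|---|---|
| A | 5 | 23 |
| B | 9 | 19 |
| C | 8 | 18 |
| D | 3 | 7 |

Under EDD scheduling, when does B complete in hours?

20

EDD (increasing due date): D C B A.
D: 0→3
C: 3→11
B: 11→20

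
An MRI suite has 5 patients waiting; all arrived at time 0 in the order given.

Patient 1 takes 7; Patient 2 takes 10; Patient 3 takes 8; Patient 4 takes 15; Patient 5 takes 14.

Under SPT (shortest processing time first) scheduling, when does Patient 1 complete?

SPT (increasing processing time): Patient 1 Patient 3 Patient 2 Patient 5 Patient 4.
Patient 1: 0→7

7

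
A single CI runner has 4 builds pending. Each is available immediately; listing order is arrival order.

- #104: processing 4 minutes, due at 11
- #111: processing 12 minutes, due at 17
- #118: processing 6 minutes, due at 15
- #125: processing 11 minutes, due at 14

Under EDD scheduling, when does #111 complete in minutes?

33

EDD (increasing due date): #104 #125 #118 #111.
#104: 0→4
#125: 4→15
#118: 15→21
#111: 21→33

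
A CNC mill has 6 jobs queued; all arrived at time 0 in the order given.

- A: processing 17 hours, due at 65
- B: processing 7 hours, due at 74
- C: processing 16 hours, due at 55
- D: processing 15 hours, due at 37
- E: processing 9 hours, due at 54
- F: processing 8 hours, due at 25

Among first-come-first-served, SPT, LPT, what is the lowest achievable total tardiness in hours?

9

FIFO (arrival order): A B C D E F.
A: 0→17, due 65, tardiness 0
B: 17→24, due 74, tardiness 0
C: 24→40, due 55, tardiness 0
D: 40→55, due 37, tardiness 18
E: 55→64, due 54, tardiness 10
F: 64→72, due 25, tardiness 47
Sum = 0+0+0+18+10+47 = 75.
SPT (increasing processing time): B F E D C A.
B: 0→7, due 74, tardiness 0
F: 7→15, due 25, tardiness 0
E: 15→24, due 54, tardiness 0
D: 24→39, due 37, tardiness 2
C: 39→55, due 55, tardiness 0
A: 55→72, due 65, tardiness 7
Sum = 0+0+0+2+0+7 = 9.
LPT (decreasing processing time): A C D E F B.
A: 0→17, due 65, tardiness 0
C: 17→33, due 55, tardiness 0
D: 33→48, due 37, tardiness 11
E: 48→57, due 54, tardiness 3
F: 57→65, due 25, tardiness 40
B: 65→72, due 74, tardiness 0
Sum = 0+0+11+3+40+0 = 54.
FIFO 75, SPT 9, LPT 54 → minimum 9.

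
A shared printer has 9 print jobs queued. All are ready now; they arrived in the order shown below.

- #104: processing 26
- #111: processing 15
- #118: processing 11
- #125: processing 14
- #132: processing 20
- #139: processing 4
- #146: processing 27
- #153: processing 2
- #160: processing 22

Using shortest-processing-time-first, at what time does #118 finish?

17

SPT (increasing processing time): #153 #139 #118 #125 #111 #132 #160 #104 #146.
#153: 0→2
#139: 2→6
#118: 6→17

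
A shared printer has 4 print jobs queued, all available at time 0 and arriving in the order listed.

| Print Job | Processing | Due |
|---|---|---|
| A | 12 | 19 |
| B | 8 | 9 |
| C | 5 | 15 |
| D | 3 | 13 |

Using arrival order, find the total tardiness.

36

FIFO (arrival order): A B C D.
A: 0→12, due 19, tardiness 0
B: 12→20, due 9, tardiness 11
C: 20→25, due 15, tardiness 10
D: 25→28, due 13, tardiness 15
Sum = 0+11+10+15 = 36.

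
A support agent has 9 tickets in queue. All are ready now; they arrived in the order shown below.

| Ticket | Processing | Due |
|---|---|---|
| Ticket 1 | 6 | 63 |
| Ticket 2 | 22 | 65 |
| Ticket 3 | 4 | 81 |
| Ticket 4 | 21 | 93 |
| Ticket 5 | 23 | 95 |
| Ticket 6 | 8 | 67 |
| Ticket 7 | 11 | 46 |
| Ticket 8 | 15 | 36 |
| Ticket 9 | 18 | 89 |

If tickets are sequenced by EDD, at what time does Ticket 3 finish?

66

EDD (increasing due date): Ticket 8 Ticket 7 Ticket 1 Ticket 2 Ticket 6 Ticket 3 Ticket 9 Ticket 4 Ticket 5.
Ticket 8: 0→15
Ticket 7: 15→26
Ticket 1: 26→32
Ticket 2: 32→54
Ticket 6: 54→62
Ticket 3: 62→66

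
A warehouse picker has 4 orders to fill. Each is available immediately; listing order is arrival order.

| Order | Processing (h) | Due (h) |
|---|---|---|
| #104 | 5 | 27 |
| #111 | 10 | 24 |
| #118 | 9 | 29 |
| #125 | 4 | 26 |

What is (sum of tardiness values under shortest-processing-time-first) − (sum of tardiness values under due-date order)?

4

SPT (increasing processing time): #125 #104 #118 #111.
#125: 0→4, due 26, tardiness 0
#104: 4→9, due 27, tardiness 0
#118: 9→18, due 29, tardiness 0
#111: 18→28, due 24, tardiness 4
Sum = 0+0+0+4 = 4.
EDD (increasing due date): #111 #125 #104 #118.
#111: 0→10, due 24, tardiness 0
#125: 10→14, due 26, tardiness 0
#104: 14→19, due 27, tardiness 0
#118: 19→28, due 29, tardiness 0
Sum = 0+0+0+0 = 0.
Difference = 4 − 0 = 4.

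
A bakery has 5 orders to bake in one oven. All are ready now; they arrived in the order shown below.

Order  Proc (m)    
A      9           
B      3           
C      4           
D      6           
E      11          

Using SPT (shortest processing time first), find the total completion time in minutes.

78

SPT (increasing processing time): B C D A E.
B: 0→3
C: 3→7
D: 7→13
A: 13→22
E: 22→33
Sum = 3+7+13+22+33 = 78.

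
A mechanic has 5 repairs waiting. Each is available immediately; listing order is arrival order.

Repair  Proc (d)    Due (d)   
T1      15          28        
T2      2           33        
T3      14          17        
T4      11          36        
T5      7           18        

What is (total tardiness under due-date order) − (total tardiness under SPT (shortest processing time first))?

EDD (increasing due date): T3 T5 T1 T2 T4.
T3: 0→14, due 17, tardiness 0
T5: 14→21, due 18, tardiness 3
T1: 21→36, due 28, tardiness 8
T2: 36→38, due 33, tardiness 5
T4: 38→49, due 36, tardiness 13
Sum = 0+3+8+5+13 = 29.
SPT (increasing processing time): T2 T5 T4 T3 T1.
T2: 0→2, due 33, tardiness 0
T5: 2→9, due 18, tardiness 0
T4: 9→20, due 36, tardiness 0
T3: 20→34, due 17, tardiness 17
T1: 34→49, due 28, tardiness 21
Sum = 0+0+0+17+21 = 38.
Difference = 29 − 38 = -9.

-9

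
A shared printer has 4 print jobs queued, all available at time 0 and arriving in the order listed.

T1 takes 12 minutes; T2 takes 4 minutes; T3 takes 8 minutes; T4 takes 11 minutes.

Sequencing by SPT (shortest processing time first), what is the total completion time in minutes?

74

SPT (increasing processing time): T2 T3 T4 T1.
T2: 0→4
T3: 4→12
T4: 12→23
T1: 23→35
Sum = 4+12+23+35 = 74.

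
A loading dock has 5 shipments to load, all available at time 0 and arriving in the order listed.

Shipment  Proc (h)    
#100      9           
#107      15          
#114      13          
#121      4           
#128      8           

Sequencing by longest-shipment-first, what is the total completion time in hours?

LPT (decreasing processing time): #107 #114 #100 #128 #121.
#107: 0→15
#114: 15→28
#100: 28→37
#128: 37→45
#121: 45→49
Sum = 15+28+37+45+49 = 174.

174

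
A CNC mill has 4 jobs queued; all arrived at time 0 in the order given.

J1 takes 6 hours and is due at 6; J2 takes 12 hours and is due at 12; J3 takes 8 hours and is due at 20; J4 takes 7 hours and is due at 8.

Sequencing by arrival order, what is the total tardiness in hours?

37

FIFO (arrival order): J1 J2 J3 J4.
J1: 0→6, due 6, tardiness 0
J2: 6→18, due 12, tardiness 6
J3: 18→26, due 20, tardiness 6
J4: 26→33, due 8, tardiness 25
Sum = 0+6+6+25 = 37.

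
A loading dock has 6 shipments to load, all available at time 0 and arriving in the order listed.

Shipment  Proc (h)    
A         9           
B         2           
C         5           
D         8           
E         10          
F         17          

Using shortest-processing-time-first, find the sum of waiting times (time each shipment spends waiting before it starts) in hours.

SPT (increasing processing time): B C D A E F.
B: waits 0, runs 0→2
C: waits 2, runs 2→7
D: waits 7, runs 7→15
A: waits 15, runs 15→24
E: waits 24, runs 24→34
F: waits 34, runs 34→51
Sum = 0+2+7+15+24+34 = 82.

82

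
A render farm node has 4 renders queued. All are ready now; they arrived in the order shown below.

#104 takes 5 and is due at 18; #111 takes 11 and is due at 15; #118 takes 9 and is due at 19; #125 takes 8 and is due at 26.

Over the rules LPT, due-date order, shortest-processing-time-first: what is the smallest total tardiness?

LPT (decreasing processing time): #111 #118 #125 #104.
#111: 0→11, due 15, tardiness 0
#118: 11→20, due 19, tardiness 1
#125: 20→28, due 26, tardiness 2
#104: 28→33, due 18, tardiness 15
Sum = 0+1+2+15 = 18.
EDD (increasing due date): #111 #104 #118 #125.
#111: 0→11, due 15, tardiness 0
#104: 11→16, due 18, tardiness 0
#118: 16→25, due 19, tardiness 6
#125: 25→33, due 26, tardiness 7
Sum = 0+0+6+7 = 13.
SPT (increasing processing time): #104 #125 #118 #111.
#104: 0→5, due 18, tardiness 0
#125: 5→13, due 26, tardiness 0
#118: 13→22, due 19, tardiness 3
#111: 22→33, due 15, tardiness 18
Sum = 0+0+3+18 = 21.
LPT 18, EDD 13, SPT 21 → minimum 13.

13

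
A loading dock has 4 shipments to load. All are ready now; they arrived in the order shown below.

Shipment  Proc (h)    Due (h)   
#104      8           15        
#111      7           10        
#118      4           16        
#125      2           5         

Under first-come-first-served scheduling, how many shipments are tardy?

FIFO (arrival order): #104 #111 #118 #125.
#104: 0→8, due 15, tardiness 0
#111: 8→15, due 10, tardiness 5
#118: 15→19, due 16, tardiness 3
#125: 19→21, due 5, tardiness 16
Late shipments: 3.

3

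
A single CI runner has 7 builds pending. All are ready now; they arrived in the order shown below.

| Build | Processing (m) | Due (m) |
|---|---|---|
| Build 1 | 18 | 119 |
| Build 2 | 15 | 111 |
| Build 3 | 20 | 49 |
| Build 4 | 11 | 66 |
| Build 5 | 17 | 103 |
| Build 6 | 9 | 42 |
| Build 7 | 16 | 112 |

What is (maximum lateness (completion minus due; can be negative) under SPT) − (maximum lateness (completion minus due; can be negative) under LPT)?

SPT (increasing processing time): Build 6 Build 4 Build 2 Build 7 Build 5 Build 1 Build 3.
Build 6: 0→9, due 42, lateness -33
Build 4: 9→20, due 66, lateness -46
Build 2: 20→35, due 111, lateness -76
Build 7: 35→51, due 112, lateness -61
Build 5: 51→68, due 103, lateness -35
Build 1: 68→86, due 119, lateness -33
Build 3: 86→106, due 49, lateness 57
Maximum = 57.
LPT (decreasing processing time): Build 3 Build 1 Build 5 Build 7 Build 2 Build 4 Build 6.
Build 3: 0→20, due 49, lateness -29
Build 1: 20→38, due 119, lateness -81
Build 5: 38→55, due 103, lateness -48
Build 7: 55→71, due 112, lateness -41
Build 2: 71→86, due 111, lateness -25
Build 4: 86→97, due 66, lateness 31
Build 6: 97→106, due 42, lateness 64
Maximum = 64.
Difference = 57 − 64 = -7.

-7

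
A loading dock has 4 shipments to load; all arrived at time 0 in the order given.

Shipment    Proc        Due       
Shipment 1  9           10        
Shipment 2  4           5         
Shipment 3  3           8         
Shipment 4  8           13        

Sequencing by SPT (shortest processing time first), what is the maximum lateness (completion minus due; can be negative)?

SPT (increasing processing time): Shipment 3 Shipment 2 Shipment 4 Shipment 1.
Shipment 3: 0→3, due 8, lateness -5
Shipment 2: 3→7, due 5, lateness 2
Shipment 4: 7→15, due 13, lateness 2
Shipment 1: 15→24, due 10, lateness 14
Maximum = 14.

14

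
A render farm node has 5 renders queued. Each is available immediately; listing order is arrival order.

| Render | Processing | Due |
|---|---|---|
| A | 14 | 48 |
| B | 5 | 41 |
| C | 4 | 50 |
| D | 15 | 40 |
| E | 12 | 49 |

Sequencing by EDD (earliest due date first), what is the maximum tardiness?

0

EDD (increasing due date): D B A E C.
D: 0→15, due 40, tardiness 0
B: 15→20, due 41, tardiness 0
A: 20→34, due 48, tardiness 0
E: 34→46, due 49, tardiness 0
C: 46→50, due 50, tardiness 0
Maximum = 0.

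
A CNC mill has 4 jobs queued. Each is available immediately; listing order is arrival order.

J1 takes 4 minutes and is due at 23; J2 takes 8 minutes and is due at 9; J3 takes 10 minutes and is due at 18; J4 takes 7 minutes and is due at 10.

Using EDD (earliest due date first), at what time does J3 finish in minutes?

25

EDD (increasing due date): J2 J4 J3 J1.
J2: 0→8
J4: 8→15
J3: 15→25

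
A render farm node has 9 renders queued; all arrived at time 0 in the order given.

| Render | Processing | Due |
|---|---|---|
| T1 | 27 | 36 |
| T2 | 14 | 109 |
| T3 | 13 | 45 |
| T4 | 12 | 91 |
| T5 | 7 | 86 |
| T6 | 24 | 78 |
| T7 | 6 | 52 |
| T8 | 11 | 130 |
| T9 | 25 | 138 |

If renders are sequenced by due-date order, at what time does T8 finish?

EDD (increasing due date): T1 T3 T7 T6 T5 T4 T2 T8 T9.
T1: 0→27
T3: 27→40
T7: 40→46
T6: 46→70
T5: 70→77
T4: 77→89
T2: 89→103
T8: 103→114

114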